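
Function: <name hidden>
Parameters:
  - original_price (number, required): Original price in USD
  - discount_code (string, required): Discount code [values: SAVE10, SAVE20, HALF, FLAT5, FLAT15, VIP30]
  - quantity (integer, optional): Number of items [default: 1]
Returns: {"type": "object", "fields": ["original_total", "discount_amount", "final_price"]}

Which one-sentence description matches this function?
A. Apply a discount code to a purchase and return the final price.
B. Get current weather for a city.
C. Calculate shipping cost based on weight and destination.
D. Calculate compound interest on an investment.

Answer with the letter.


Parameters original_price, discount_code, quantity and return ["original_total", "discount_amount", "final_price"] fit: Apply a discount code to a purchase and return the final price.
A


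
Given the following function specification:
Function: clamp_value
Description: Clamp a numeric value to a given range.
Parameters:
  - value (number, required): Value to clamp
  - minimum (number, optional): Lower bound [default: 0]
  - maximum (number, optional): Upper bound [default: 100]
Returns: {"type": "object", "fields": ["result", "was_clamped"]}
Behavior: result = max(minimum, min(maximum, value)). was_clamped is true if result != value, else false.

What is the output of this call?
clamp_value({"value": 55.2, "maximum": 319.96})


Defaults applied: minimum=0
result = max(0, min(319.96, 55.2)) = max(0, 55.2) = 55.2
was_clamped = (55.2 != 55.2) = false
Output:
{"result": 55.2, "was_clamped": false}


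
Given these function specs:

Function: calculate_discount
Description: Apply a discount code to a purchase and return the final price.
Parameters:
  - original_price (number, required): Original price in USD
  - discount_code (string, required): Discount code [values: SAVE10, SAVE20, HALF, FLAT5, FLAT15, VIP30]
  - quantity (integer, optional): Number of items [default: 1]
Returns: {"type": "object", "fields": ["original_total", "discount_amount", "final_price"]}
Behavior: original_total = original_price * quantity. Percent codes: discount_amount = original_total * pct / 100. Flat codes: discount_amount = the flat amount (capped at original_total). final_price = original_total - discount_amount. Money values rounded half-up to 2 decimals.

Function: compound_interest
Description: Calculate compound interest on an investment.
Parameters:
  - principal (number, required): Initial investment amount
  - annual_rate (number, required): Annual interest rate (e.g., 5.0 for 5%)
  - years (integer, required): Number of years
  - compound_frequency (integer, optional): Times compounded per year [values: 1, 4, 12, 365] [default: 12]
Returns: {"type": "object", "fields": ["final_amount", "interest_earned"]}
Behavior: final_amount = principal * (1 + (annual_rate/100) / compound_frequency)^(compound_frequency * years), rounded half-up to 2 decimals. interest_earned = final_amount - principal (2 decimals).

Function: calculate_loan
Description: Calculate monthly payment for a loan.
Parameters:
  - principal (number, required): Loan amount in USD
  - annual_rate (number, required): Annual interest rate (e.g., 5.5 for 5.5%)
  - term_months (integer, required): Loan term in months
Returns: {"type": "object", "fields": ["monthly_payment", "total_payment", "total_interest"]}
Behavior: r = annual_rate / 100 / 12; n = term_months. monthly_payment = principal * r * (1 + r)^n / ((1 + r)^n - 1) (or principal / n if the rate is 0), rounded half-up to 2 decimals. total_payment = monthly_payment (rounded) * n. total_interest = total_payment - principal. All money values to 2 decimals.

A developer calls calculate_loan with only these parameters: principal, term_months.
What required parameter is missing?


Required parameters: principal, annual_rate, term_months
Provided: principal, term_months
Missing: annual_rate
annual_rate


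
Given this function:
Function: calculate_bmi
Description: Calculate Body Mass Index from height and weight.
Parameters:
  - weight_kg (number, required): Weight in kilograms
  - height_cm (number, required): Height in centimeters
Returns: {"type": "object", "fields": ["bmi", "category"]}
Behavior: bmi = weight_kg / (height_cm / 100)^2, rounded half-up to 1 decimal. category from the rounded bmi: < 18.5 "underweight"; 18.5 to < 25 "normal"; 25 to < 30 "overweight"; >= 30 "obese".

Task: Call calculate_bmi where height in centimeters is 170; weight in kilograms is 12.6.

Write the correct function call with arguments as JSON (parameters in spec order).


Mapping each described value to its parameter name:
  'Height in centimeters' -> height_cm = 170
  'Weight in kilograms' -> weight_kg = 12.6
calculate_bmi({"weight_kg": 12.6, "height_cm": 170})


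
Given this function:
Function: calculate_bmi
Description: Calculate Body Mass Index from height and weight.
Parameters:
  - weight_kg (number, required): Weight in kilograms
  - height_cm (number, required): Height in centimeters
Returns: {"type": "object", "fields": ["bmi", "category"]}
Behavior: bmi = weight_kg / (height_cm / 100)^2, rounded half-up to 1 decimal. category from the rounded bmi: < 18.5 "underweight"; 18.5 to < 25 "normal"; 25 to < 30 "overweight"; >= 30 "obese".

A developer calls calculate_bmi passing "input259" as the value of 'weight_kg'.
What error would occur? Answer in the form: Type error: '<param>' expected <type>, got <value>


Spec: 'weight_kg' is declared as number; "input259" is a string.
Type error: 'weight_kg' expected number, got "input259"


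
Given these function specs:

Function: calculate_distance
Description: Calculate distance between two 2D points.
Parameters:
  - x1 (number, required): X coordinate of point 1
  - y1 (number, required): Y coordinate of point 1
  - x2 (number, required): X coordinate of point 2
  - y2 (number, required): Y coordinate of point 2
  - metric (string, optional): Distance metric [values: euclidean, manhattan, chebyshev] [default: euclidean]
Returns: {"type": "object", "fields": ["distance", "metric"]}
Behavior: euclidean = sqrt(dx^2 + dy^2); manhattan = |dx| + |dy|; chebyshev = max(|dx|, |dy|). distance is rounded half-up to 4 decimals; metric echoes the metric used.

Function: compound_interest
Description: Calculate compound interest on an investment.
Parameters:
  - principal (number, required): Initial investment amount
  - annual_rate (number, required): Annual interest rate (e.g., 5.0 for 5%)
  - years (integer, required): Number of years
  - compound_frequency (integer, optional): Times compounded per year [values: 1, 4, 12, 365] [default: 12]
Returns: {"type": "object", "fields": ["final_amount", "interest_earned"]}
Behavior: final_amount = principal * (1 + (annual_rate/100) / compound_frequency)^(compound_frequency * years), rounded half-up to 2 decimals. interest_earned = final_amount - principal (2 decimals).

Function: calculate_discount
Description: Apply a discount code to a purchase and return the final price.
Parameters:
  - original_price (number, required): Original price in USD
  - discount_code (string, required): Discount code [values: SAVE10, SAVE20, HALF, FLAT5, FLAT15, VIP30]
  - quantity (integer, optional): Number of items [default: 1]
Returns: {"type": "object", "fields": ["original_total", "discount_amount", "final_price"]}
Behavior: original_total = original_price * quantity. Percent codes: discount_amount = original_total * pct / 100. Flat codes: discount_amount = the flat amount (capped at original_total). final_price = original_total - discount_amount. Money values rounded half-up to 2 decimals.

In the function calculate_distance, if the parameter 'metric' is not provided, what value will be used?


The calculate_distance spec declares:
  - metric (string, optional): Distance metric [values: euclidean, manhattan, chebyshev] [default: euclidean]
Default:
euclidean


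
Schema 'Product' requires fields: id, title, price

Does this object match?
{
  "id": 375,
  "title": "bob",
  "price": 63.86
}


Checking required fields... All present.
Valid - all required fields present


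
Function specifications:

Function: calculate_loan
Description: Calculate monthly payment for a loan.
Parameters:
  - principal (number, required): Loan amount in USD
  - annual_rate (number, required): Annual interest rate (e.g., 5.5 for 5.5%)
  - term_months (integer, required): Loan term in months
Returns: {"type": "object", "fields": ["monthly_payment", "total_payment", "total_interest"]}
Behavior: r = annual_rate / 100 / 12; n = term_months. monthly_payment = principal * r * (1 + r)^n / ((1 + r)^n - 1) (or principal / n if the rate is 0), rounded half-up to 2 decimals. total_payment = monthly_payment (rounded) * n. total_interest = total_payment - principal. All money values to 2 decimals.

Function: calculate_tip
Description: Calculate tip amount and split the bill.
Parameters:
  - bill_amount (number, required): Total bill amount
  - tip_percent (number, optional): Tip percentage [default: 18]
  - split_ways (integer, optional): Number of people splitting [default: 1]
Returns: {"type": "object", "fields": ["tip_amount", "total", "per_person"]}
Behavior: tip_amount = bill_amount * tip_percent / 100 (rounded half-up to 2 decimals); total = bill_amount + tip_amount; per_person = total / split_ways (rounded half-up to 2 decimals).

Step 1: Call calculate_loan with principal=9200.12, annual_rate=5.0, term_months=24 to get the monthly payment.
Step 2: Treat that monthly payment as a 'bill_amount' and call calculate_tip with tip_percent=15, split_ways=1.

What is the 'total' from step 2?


Step 1: calculate_loan(principal=9200.12, annual_rate=5.0, term_months=24)
  r = 5.0 / 100 / 12 = 0.004166666667 (keep full precision)
  (1 + r)^24 = 1.10494134
  monthly_payment = 9200.12 * 0.004166666667 * 1.10494134 / (1.10494134 - 1) = 403.62205 -> 403.62
  total_payment = 403.62 * 24 = 9686.88
  total_interest = 9686.88 - 9200.12 = 486.76
  -> monthly_payment = 403.62
Step 2: calculate_tip(bill_amount=403.62, tip_percent=15, split_ways=1)
  tip_amount = 403.62 * 15/100 = 60.543 -> 60.54
  total = 403.62 + 60.54 = 464.16
  per_person = 464.16 / 1 = 464.16 -> 464.16
  -> total = 464.16
$464.16


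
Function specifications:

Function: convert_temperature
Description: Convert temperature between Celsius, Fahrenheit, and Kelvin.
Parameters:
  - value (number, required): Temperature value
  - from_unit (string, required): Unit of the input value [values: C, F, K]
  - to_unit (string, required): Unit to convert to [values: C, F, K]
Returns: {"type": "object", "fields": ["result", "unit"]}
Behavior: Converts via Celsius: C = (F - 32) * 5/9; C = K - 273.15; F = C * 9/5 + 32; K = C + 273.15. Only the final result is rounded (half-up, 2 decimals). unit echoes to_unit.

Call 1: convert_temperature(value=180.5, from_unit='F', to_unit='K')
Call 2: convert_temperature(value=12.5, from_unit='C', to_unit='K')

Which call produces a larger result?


Call 1:
  To C: (180.5 - 32) * 5/9 = 82.5
  To K: 82.5 + 273.15 = 355.65
  Round to 2 decimals: 355.65
  -> 355.65 K
Call 2:
  Input already in C: 12.5
  To K: 12.5 + 273.15 = 285.65
  Round to 2 decimals: 285.65
  -> 285.65 K
Call 1 (355.65 K)


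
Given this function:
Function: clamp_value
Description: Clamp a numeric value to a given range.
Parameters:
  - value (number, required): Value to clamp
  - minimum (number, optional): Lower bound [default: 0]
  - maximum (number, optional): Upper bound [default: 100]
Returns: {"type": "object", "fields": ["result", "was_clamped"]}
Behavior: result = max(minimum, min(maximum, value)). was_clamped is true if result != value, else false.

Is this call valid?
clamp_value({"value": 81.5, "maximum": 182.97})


Checking all required parameters present and types match... All valid.
Valid


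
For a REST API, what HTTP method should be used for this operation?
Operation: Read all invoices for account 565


GET = read, POST = create, PUT = update/replace, DELETE = remove
This operation is a read.
GET


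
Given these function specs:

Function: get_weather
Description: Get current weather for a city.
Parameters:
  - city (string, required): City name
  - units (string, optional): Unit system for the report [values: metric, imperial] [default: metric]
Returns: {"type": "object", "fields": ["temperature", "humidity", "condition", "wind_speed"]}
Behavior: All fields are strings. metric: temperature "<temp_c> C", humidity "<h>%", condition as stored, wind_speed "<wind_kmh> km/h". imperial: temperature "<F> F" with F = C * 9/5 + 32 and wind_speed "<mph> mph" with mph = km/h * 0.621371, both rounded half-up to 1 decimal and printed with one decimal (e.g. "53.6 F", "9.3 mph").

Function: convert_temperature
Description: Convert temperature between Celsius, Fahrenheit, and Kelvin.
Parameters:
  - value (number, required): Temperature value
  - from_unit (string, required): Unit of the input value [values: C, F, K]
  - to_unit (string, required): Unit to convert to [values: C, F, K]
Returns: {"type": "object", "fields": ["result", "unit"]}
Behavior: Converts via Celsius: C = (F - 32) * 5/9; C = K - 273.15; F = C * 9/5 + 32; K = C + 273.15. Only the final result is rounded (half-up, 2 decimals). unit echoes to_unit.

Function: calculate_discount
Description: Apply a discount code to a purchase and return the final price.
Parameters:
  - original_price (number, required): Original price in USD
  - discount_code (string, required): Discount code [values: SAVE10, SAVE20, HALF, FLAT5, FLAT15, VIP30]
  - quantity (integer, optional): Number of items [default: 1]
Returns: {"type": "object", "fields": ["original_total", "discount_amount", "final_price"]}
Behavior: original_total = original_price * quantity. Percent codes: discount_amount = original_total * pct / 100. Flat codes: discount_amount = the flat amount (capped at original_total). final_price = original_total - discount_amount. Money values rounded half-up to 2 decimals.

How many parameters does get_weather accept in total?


Parameters of get_weather: city (required), units (optional)
Total:
2


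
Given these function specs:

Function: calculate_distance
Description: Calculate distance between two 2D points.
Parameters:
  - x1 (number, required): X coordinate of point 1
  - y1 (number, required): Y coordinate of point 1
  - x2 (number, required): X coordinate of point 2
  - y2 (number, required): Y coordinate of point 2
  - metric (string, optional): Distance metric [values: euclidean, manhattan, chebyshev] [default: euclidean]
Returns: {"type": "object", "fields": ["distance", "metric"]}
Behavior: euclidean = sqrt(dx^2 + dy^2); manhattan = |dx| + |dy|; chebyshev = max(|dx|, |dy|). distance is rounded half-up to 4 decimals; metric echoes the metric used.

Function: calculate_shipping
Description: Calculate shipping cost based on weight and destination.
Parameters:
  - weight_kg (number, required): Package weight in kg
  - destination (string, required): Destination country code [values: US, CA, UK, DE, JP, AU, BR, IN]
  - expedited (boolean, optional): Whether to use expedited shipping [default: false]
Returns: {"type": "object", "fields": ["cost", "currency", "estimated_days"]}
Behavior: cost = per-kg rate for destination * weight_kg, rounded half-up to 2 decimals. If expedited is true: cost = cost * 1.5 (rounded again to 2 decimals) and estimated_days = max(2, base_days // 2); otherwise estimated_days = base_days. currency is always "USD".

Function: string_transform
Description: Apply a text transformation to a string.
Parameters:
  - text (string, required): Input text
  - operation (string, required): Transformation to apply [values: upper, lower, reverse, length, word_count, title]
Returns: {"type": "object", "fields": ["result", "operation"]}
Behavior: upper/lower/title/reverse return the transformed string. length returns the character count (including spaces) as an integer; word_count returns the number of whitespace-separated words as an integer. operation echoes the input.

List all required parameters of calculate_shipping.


Parameters of calculate_shipping and their required/optional flag:
  weight_kg: required
  destination: required
  expedited: optional
destination, weight_kg


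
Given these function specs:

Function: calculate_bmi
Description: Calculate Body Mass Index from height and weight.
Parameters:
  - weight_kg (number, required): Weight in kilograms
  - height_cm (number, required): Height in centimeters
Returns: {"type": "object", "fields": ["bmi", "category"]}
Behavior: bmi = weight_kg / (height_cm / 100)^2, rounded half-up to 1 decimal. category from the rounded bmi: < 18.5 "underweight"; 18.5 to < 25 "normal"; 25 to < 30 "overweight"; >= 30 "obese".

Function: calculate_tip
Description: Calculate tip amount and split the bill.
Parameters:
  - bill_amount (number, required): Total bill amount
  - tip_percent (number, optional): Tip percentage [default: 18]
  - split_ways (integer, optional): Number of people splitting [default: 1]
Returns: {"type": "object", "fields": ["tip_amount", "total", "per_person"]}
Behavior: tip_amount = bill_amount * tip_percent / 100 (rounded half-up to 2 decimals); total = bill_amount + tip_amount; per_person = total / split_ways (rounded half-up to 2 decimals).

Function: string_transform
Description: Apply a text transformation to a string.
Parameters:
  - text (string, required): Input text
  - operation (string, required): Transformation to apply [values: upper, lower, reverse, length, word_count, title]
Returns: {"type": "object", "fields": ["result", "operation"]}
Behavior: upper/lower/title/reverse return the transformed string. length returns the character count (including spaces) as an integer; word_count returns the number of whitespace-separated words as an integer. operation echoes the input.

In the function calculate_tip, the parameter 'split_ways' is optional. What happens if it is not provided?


The calculate_tip spec declares:
  - split_ways (integer, optional): Number of people splitting [default: 1]
It defaults to 1


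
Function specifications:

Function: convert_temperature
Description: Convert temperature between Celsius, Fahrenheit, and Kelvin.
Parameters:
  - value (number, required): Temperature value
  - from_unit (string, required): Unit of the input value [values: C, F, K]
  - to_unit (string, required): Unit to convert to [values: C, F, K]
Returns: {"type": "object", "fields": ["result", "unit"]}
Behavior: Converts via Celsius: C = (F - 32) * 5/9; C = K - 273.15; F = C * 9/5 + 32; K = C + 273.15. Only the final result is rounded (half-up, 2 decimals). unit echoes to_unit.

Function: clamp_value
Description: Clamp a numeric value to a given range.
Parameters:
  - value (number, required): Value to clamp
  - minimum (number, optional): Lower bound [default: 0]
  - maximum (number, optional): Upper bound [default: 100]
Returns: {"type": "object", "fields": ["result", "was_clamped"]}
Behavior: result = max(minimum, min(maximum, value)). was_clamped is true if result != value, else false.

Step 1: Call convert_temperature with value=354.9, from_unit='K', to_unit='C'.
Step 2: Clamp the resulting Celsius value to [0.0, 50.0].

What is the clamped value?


Step 1: convert_temperature(value=354.9, from_unit=K, to_unit=C)
  To C: 354.9 - 273.15 = 81.75
  Target is C: 81.75
  Round to 2 decimals: 81.75
  -> result = 81.75 C
Step 2: clamp_value(value=81.75, minimum=0.0, maximum=50.0)
  result = max(0.0, min(50.0, 81.75)) = max(0.0, 50.0) = 50.0
  was_clamped = (50.0 != 81.75) = true
  -> result = 50.0
50.0


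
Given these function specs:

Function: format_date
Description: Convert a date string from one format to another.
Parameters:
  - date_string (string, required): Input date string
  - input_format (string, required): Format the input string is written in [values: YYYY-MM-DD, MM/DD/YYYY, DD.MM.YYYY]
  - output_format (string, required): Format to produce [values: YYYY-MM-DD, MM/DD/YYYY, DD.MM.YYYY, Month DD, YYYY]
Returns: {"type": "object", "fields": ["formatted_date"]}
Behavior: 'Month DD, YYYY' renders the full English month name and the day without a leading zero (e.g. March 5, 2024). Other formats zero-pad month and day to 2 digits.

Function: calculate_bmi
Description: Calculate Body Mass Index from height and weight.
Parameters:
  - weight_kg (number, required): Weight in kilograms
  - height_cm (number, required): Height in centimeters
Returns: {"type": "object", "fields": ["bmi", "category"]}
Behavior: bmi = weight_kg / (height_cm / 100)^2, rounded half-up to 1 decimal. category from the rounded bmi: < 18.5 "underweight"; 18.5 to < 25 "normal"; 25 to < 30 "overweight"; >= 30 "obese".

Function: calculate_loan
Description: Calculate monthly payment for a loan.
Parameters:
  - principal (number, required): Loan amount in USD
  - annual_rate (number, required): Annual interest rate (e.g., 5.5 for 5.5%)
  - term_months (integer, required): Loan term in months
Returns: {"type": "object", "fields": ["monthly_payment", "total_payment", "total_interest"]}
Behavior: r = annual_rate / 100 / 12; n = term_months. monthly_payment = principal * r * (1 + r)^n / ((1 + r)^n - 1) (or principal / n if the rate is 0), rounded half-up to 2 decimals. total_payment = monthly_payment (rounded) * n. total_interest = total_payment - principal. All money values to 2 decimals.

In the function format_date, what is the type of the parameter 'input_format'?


The format_date spec declares:
  - input_format (string, required): Format the input string is written in [values: YYYY-MM-DD, MM/DD/YYYY, DD.MM.YYYY]
Type:
string


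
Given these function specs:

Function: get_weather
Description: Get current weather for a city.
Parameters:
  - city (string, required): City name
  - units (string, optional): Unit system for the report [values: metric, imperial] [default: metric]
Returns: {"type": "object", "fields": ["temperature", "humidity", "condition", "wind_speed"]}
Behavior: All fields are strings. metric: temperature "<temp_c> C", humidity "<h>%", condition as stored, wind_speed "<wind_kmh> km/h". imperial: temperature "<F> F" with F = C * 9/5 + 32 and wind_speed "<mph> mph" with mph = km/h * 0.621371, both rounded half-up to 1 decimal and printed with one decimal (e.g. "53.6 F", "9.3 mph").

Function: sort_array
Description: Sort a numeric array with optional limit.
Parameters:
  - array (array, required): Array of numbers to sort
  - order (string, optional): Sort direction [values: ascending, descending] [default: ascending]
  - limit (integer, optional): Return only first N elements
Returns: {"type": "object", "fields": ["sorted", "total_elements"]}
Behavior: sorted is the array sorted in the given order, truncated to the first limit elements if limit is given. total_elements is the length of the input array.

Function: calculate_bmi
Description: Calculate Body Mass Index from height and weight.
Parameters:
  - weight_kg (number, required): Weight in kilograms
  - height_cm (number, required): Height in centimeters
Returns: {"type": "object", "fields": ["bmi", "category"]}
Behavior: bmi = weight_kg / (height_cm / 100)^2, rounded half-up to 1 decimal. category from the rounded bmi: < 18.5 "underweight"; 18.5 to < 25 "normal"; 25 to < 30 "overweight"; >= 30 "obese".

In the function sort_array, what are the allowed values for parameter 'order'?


The sort_array spec declares:
  - order (string, optional): Sort direction [values: ascending, descending] [default: ascending]
Allowed values:
ascending, descending


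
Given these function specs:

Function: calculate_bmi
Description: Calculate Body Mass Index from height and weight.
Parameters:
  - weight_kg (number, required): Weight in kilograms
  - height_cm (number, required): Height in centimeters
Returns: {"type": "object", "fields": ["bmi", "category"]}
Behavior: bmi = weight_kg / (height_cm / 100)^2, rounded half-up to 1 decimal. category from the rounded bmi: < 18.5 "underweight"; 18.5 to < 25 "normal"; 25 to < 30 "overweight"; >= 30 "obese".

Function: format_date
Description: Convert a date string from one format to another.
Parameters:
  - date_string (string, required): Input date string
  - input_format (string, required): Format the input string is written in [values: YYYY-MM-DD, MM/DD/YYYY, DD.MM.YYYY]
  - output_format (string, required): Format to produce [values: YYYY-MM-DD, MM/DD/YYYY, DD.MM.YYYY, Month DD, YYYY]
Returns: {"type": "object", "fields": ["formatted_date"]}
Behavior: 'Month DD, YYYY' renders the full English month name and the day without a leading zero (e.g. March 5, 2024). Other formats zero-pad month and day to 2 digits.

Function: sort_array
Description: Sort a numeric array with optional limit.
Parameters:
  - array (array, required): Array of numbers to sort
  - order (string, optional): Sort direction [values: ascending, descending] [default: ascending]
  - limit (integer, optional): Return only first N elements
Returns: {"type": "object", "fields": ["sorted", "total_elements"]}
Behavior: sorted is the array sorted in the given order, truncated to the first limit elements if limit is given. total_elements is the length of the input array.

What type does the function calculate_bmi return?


The calculate_bmi spec declares Returns: {"type": "object", "fields": ["bmi", "category"]}
Type:
object


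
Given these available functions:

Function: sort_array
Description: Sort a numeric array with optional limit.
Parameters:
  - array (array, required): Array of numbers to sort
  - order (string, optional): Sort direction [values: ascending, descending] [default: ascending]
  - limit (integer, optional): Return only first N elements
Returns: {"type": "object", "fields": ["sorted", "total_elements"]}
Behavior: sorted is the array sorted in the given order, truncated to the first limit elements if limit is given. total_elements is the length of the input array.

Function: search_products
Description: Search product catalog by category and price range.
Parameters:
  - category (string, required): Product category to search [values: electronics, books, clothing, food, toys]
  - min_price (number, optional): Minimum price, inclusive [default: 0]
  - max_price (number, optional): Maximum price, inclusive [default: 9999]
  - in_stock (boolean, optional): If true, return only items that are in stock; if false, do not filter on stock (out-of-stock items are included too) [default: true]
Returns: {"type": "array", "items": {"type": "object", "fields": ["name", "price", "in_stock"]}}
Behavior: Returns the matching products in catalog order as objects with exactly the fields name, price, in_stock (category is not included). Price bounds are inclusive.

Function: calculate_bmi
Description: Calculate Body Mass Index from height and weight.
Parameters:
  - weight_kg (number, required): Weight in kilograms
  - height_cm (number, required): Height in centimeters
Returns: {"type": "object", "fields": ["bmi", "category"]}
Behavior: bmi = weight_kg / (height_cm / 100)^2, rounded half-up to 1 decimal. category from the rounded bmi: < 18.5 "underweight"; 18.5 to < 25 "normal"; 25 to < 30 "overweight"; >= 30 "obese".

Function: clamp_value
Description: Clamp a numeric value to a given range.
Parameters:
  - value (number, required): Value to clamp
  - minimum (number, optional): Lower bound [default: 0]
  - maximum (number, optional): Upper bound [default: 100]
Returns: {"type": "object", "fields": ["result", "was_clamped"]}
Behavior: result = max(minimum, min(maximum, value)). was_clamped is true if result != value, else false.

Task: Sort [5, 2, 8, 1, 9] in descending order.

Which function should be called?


The task needs a function whose description is: Sort a numeric array with optional limit.
sort_array


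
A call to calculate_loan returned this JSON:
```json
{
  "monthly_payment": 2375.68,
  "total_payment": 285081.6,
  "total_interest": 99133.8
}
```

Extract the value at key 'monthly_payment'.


2375.68


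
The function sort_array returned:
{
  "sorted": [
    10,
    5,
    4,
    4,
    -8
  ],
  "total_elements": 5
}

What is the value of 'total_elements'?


5


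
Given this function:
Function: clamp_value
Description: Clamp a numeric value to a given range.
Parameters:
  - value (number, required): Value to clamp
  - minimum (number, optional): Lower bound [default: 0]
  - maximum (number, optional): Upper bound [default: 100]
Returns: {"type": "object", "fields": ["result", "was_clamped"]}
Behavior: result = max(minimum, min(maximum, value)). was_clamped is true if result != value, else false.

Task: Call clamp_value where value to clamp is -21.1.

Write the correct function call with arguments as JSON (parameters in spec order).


Mapping each described value to its parameter name:
  'Value to clamp' -> value = -21.1
clamp_value({"value": -21.1})


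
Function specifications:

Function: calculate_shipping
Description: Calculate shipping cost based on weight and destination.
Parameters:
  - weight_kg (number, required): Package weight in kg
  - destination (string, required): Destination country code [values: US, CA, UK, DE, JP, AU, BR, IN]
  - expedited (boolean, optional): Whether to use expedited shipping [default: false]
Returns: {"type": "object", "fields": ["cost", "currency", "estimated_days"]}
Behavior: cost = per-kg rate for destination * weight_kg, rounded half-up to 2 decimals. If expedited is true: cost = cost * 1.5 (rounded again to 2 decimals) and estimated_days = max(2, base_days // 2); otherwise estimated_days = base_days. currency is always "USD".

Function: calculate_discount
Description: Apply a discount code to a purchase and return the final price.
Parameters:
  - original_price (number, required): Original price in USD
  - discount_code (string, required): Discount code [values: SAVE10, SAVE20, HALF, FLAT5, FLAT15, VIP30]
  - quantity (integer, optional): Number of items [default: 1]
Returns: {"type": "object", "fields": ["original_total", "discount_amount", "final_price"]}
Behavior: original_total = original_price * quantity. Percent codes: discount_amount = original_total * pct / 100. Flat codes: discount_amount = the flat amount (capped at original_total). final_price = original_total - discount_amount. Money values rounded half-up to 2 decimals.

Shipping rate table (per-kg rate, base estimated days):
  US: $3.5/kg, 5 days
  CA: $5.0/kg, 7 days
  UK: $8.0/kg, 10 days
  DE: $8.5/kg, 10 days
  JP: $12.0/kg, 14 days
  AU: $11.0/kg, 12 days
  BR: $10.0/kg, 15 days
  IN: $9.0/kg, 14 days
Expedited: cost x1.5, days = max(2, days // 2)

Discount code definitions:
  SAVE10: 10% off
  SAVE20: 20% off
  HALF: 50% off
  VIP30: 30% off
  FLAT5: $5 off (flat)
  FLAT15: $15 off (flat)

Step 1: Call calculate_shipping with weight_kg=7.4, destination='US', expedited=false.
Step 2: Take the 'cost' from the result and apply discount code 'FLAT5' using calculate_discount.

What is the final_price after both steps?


Step 1: calculate_shipping(weight_kg=7.4, destination=US, expedited=false)
  Rate for US: $3.5/kg, base 5 days
  cost = 3.5 * 7.4 = 25.9 -> 25.90
  expedited not set/false: estimated_days = 5
  -> cost = 25.90 USD
Step 2: calculate_discount(original_price=25.9, discount_code=FLAT5, quantity=1)
  original_total = 25.9 * 1 = 25.90
  FLAT5 = $5 flat: discount_amount = min(5.00, 25.90) = 5.00
  final_price = 25.90 - 5.00 = 20.90
  -> final_price = 20.90
$20.90


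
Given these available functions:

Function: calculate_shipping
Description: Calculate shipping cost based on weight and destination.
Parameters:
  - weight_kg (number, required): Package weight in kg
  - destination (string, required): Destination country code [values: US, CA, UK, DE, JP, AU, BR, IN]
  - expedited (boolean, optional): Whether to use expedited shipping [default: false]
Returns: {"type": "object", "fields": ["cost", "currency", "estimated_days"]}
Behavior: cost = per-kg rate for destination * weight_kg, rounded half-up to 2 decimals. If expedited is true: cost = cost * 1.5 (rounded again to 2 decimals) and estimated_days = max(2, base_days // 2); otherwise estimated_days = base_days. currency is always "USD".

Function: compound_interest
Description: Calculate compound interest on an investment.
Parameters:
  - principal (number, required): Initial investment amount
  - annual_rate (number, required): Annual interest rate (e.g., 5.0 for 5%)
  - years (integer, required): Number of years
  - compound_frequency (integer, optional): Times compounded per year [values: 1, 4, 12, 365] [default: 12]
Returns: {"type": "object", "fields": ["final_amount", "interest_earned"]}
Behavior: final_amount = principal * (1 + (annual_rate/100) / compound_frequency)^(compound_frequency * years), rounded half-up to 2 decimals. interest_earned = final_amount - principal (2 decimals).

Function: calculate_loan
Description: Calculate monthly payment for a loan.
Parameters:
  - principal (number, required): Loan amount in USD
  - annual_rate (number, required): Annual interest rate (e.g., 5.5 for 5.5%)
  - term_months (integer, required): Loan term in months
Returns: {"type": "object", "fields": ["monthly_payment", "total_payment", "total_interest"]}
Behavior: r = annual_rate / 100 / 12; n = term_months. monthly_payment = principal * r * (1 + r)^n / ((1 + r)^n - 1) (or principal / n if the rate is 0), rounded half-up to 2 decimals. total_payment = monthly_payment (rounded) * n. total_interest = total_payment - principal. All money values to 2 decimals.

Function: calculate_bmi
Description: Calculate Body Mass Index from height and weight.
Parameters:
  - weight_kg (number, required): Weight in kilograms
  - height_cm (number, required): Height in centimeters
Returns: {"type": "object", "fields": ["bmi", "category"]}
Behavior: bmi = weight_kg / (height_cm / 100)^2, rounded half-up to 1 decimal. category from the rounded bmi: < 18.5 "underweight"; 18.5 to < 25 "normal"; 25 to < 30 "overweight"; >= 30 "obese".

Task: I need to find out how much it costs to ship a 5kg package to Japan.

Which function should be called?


The task needs a function whose description is: Calculate shipping cost based on weight and destination.
calculate_shipping


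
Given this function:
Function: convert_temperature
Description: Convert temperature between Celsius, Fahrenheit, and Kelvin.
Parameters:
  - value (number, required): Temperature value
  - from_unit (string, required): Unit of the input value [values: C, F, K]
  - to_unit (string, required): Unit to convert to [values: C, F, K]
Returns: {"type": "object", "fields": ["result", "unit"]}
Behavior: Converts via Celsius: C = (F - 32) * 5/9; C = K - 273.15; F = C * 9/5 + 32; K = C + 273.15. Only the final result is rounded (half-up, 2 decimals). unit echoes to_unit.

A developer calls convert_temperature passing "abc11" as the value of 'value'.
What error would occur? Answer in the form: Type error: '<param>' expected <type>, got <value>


Spec: 'value' is declared as number; "abc11" is a string.
Type error: 'value' expected number, got "abc11"


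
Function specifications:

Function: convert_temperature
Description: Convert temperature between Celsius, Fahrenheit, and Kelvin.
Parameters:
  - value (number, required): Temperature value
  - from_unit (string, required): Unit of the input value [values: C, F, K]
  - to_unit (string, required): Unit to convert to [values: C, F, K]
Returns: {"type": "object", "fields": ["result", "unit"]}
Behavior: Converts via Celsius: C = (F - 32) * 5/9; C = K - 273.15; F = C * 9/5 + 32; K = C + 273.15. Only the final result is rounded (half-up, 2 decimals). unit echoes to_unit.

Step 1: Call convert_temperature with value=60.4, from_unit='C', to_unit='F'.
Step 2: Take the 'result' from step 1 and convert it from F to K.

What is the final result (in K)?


Step 1: convert_temperature(value=60.4, from_unit=C, to_unit=F)
  Input already in C: 60.4
  To F: 60.4 * 9/5 + 32 = 140.72
  Round to 2 decimals: 140.72
  -> result = 140.72 F
Step 2: convert_temperature(value=140.72, from_unit=F, to_unit=K)
  To C: (140.72 - 32) * 5/9 = 60.4
  To K: 60.4 + 273.15 = 333.55
  Round to 2 decimals: 333.55
  -> result = 333.55 K
333.55 K


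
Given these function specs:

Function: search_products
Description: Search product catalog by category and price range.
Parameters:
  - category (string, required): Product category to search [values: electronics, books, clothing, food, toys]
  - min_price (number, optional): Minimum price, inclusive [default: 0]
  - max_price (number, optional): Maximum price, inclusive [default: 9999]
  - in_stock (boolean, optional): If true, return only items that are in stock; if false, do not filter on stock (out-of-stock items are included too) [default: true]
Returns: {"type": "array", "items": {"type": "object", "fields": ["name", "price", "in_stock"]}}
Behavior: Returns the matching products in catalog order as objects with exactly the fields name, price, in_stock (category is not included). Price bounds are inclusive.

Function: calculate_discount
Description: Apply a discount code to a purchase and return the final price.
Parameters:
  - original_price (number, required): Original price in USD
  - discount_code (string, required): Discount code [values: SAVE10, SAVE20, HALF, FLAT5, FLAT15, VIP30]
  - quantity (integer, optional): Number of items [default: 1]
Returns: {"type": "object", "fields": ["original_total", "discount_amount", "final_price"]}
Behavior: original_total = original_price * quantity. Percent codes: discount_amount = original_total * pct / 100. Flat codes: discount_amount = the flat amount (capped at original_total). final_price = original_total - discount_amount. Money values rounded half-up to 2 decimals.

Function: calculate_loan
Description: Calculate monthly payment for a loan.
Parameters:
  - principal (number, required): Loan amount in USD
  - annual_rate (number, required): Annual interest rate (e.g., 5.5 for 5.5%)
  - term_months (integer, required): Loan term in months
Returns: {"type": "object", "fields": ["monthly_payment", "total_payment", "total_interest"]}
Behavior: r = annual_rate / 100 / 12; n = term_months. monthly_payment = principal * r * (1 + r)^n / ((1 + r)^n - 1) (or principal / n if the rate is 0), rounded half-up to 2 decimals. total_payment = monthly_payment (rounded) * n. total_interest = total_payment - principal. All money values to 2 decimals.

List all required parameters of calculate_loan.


Parameters of calculate_loan and their required/optional flag:
  principal: required
  annual_rate: required
  term_months: required
annual_rate, principal, term_months


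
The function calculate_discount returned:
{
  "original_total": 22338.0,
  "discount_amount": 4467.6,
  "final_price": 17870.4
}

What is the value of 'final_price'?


17870.4


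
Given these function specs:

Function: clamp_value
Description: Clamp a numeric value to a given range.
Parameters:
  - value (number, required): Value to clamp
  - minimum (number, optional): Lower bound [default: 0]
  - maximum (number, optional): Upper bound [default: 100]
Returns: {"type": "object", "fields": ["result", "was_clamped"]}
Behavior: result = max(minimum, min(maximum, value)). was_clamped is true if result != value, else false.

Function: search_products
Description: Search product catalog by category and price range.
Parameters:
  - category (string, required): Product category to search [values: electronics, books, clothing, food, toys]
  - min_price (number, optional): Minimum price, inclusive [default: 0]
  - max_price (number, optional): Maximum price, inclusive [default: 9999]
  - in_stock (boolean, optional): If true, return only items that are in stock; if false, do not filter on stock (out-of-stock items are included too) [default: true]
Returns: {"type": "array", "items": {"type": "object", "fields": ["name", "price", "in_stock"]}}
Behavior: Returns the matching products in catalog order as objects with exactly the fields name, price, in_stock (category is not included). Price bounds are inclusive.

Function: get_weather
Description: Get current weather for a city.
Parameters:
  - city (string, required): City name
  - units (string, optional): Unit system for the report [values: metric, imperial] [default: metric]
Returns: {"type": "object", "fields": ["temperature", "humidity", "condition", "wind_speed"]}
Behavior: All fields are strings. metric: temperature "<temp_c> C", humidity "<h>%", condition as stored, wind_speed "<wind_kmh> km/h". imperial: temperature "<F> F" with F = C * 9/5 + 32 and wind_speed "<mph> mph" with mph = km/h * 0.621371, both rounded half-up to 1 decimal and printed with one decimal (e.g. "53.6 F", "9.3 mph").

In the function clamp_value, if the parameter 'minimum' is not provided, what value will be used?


The clamp_value spec declares:
  - minimum (number, optional): Lower bound [default: 0]
Default:
0
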